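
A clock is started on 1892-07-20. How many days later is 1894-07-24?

734

Day-of-year of July 20, 1892: 202.
Day-of-year of July 24, 1894: 205.
1892 has 366 days, so 366 − 202 = 164 days remain in 1892.
Full years: 1893: 365. Sum = 365.
Total: 164 + 365 + 205 = 734 days.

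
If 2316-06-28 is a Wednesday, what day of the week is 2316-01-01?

Saturday

Count forward from the earlier date (January 1, 2316) to the later (June 28, 2316):
January 2316: 31 − 1 = 30 days remain.
Then February 2316 (29), March (31), April (30), May (31): 29 + 31 + 30 + 31 = 121 days.
June 1–28, 2316: 28 days.
Total: 30 + 121 + 28 = 179 days.
179 mod 7 = 4, so 4 days before Wednesday is Saturday.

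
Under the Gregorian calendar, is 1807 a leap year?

No

1807 is not a leap year.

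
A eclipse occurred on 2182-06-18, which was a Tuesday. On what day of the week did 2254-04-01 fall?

From June 18, 2182 to June 18, 2253: 71 years, of which 17 contain a Feb 29 — 54×365 + 17×366 = 25932 days.
(2200 is not a leap year (divisible by 100 but not 400).)
June 2253: 30 − 18 = 12 days remain.
Then 9 full months totalling 274 days.
April 1, 2254: 1 day.
Residual: 287 days.
Total: 26219 days.
26219 mod 7 = 4, so 4 days after Tuesday is Saturday.

Saturday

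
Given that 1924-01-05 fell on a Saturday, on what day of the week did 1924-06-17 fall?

Tuesday

January 1924: 31 − 5 = 26 days remain.
Then February 1924 (29), March (31), April (30), May (31): 29 + 31 + 30 + 31 = 121 days.
June 1–17, 1924: 17 days.
Total: 26 + 121 + 17 = 164 days.
164 mod 7 = 3, so 3 days after Saturday is Tuesday.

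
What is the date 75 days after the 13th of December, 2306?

the 26th of February, 2307

Count 75 days after December 13, 2306:
Day-of-year of December 13, 2306: 347.
Day-of-year of February 26, 2307: 57.
2306 has 365 days, so 365 − 347 = 18 days remain in 2306.
Total: 18 + 57 = 75 days.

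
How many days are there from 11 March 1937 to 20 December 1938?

649

March 1937: 31 − 11 = 20 days remain.
Then 20 full months totalling 609 days.
December 1–20, 1938: 20 days.
Total: 20 + 609 + 20 = 649 days.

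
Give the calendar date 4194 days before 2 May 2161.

7 November 2149

Count 4194 days before May 2, 2161:
Day-of-year of November 7, 2149: 311.
Day-of-year of May 2, 2161: 122.
2149 has 365 days, so 365 − 311 = 54 days remain in 2149.
Full years 2150–2160: 8 common + 3 leap = 8×365 + 3×366 = 4018 days.
Total: 54 + 4018 + 122 = 4194 days.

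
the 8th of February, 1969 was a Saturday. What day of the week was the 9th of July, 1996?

Tuesday

From February 8, 1969 to February 8, 1996: 27 years, of which 6 contain a Feb 29 — 21×365 + 6×366 = 9861 days.
February 1996: 29 − 8 = 21 days remain (1996 is a leap year, so February has 29 days).
Then March (31), April (30), May (31), June (30): 31 + 30 + 31 + 30 = 122 days.
July 1–9, 1996: 9 days.
Residual: 152 days.
Total: 10013 days.
10013 mod 7 = 3, so 3 days after Saturday is Tuesday.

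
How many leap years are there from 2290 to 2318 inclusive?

6

Years divisible by 4 in [2290, 2318]: 2292, 2296, 2300, 2304, 2308, 2312, 2316.
Of these, 2300 is divisible by 100 but not 400, so not leap.
Leap years: 7 − 1 = 6.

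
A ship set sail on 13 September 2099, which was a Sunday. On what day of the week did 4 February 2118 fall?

Friday

Day-of-year of September 13, 2099: 256.
Day-of-year of February 4, 2118: 35.
2099 has 365 days, so 365 − 256 = 109 days remain in 2099.
Full years 2100–2117: 14 common + 4 leap = 14×365 + 4×366 = 6574 days.
Total: 109 + 6574 + 35 = 6718 days.
6718 mod 7 = 5, so 5 days after Sunday is Friday.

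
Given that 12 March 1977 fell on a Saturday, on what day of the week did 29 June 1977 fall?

Wednesday

March 1977: 31 − 12 = 19 days remain.
Then April (30), May (31): 30 + 31 = 61 days.
June 1–29, 1977: 29 days.
Total: 19 + 61 + 29 = 109 days.
109 mod 7 = 4, so 4 days after Saturday is Wednesday.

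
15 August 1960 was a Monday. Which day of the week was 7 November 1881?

Count forward from the earlier date (November 7, 1881) to the later (August 15, 1960):
Day-of-year of November 7, 1881: 311.
Day-of-year of August 15, 1960: 228.
1881 has 365 days, so 365 − 311 = 54 days remain in 1881.
Full years 1882–1959: 60 common + 18 leap = 60×365 + 18×366 = 28488 days.
Total: 54 + 28488 + 228 = 28770 days.
28770 is a multiple of 7, so 7 November 1881 falls on the same weekday: Monday.

Monday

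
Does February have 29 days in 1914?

1914 is not a leap year.

No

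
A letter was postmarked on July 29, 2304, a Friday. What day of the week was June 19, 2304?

Count forward from the earlier date (June 19, 2304) to the later (July 29, 2304):
June 2304: 30 − 19 = 11 days remain.
July 1–29, 2304: 29 days.
Total: 11 + 29 = 40 days.
40 mod 7 = 5, so 5 days before Friday is Sunday.

Sunday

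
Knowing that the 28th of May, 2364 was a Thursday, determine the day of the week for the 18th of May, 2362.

Count forward from the earlier date (May 18, 2362) to the later (May 28, 2364):
May 2362: 31 − 18 = 13 days remain.
Then 23 full months totalling 700 days.
May 1–28, 2364: 28 days.
Total: 13 + 700 + 28 = 741 days.
741 mod 7 = 6, so 6 days before Thursday is Friday.

Friday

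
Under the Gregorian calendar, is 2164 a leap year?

2164 is a leap year.

Yes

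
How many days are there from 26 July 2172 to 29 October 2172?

95

July 2172: 31 − 26 = 5 days remain.
Then August (31), September (30): 31 + 30 = 61 days.
October 1–29, 2172: 29 days.
Total: 5 + 61 + 29 = 95 days.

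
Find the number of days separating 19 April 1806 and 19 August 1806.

122

April 1806: 30 − 19 = 11 days remain.
Then May (31), June (30), July (31): 31 + 30 + 31 = 92 days.
August 1–19, 1806: 19 days.
Total: 11 + 92 + 19 = 122 days.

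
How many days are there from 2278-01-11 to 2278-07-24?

194

January 2278: 31 − 11 = 20 days remain.
Then February 2278 (28), March (31), April (30), May (31), June (30): 28 + 31 + 30 + 31 + 30 = 150 days.
July 1–24, 2278: 24 days.
Total: 20 + 150 + 24 = 194 days.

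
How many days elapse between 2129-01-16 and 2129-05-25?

January 2129: 31 − 16 = 15 days remain.
Then February 2129 (28), March (31), April (30): 28 + 31 + 30 = 89 days.
May 1–25, 2129: 25 days.
Total: 15 + 89 + 25 = 129 days.

129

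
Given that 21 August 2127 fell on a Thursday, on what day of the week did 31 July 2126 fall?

Wednesday

Count forward from the earlier date (July 31, 2126) to the later (August 21, 2127):
Day-of-year of July 31, 2126: 212.
Day-of-year of August 21, 2127: 233.
2126 has 365 days, so 365 − 212 = 153 days remain in 2126.
Total: 153 + 233 = 386 days.
386 mod 7 = 1, so 1 day before Thursday is Wednesday.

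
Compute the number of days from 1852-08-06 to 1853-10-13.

August 6, 1852 → August 6, 1853: 365 days.
August 1853: 31 − 6 = 25 days remain.
Then September (30): 30 days.
October 1–13, 1853: 13 days.
Residual: 68 days.
Total: 433 days.

433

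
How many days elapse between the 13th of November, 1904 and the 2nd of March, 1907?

November 13, 1904 → November 13, 1905: 365 days.
November 13, 1905 → November 13, 1906: 365 days.
November 1906: 30 − 13 = 17 days remain.
Then December (31), January (31), February 1907 (28): 31 + 31 + 28 = 90 days.
March 1–2, 1907: 2 days.
Residual: 109 days.
Total: 839 days.

839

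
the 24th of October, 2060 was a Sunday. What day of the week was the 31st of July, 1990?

Tuesday

Count forward from the earlier date (July 31, 1990) to the later (October 24, 2060):
From July 31, 1990 to July 31, 2060: 70 years, of which 18 contain a Feb 29 — 52×365 + 18×366 = 25568 days.
(2000 is a leap year (divisible by 400).)
July 2060: 31 − 31 = 0 days remain.
Then August (31), September (30): 31 + 30 = 61 days.
October 1–24, 2060: 24 days.
Residual: 85 days.
Total: 25653 days.
25653 mod 7 = 5, so 5 days before Sunday is Tuesday.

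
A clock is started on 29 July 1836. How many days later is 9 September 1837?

July 29, 1836 → July 29, 1837: 365 days.
July 1837: 31 − 29 = 2 days remain.
Then August (31): 31 days.
September 1–9, 1837: 9 days.
Residual: 42 days.
Total: 407 days.

407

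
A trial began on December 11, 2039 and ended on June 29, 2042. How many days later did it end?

931

Day-of-year of December 11, 2039: 345.
Day-of-year of June 29, 2042: 180.
2039 has 365 days, so 365 − 345 = 20 days remain in 2039.
Full years: 2040: 366; 2041: 365. Sum = 731.
Total: 20 + 731 + 180 = 931 days.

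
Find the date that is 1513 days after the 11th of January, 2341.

the 4th of March, 2345

Count 1513 days after January 11, 2341:
Day-of-year of January 11, 2341: 11.
Day-of-year of March 4, 2345: 63.
2341 has 365 days, so 365 − 11 = 354 days remain in 2341.
Full years: 2342: 365; 2343: 365; 2344: 366. Sum = 1096.
Total: 354 + 1096 + 63 = 1513 days.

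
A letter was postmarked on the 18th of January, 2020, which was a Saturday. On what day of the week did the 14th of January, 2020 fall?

Tuesday

Count forward from the earlier date (January 14, 2020) to the later (January 18, 2020):
Within January 2020: 18 − 14 = 4 days.
4 mod 7 = 4, so 4 days before Saturday is Tuesday.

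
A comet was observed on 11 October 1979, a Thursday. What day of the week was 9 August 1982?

Monday

October 11, 1979 → October 11, 1980: 366 days (1980 is a leap year).
October 11, 1980 → October 11, 1981: 365 days.
October 1981: 31 − 11 = 20 days remain.
Then 9 full months totalling 273 days.
August 1–9, 1982: 9 days.
Residual: 302 days.
Total: 1033 days.
1033 mod 7 = 4, so 4 days after Thursday is Monday.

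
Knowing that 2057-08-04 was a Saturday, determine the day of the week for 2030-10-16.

Wednesday

Count forward from the earlier date (October 16, 2030) to the later (August 4, 2057):
From October 16, 2030 to October 16, 2056: 26 years, of which 7 contain a Feb 29 — 19×365 + 7×366 = 9497 days.
October 2056: 31 − 16 = 15 days remain.
Then 9 full months totalling 273 days.
August 1–4, 2057: 4 days.
Residual: 292 days.
Total: 9789 days.
9789 mod 7 = 3, so 3 days before Saturday is Wednesday.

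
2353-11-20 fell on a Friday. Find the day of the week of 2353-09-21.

Monday

Count forward from the earlier date (September 21, 2353) to the later (November 20, 2353):
September 2353: 30 − 21 = 9 days remain.
Then October (31): 31 days.
November 1–20, 2353: 20 days.
Total: 9 + 31 + 20 = 60 days.
60 mod 7 = 4, so 4 days before Friday is Monday.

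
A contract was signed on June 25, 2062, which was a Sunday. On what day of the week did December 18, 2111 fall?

Friday

From June 25, 2062 to June 25, 2111: 49 years, of which 11 contain a Feb 29 — 38×365 + 11×366 = 17896 days.
(2100 is not a leap year (divisible by 100 but not 400).)
June 2111: 30 − 25 = 5 days remain.
Then July (31), August (31), September (30), October (31), November (30): 31 + 31 + 30 + 31 + 30 = 153 days.
December 1–18, 2111: 18 days.
Residual: 176 days.
Total: 18072 days.
18072 mod 7 = 5, so 5 days after Sunday is Friday.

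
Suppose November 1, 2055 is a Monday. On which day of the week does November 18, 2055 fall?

Thursday

Within November 2055: 18 − 1 = 17 days.
17 mod 7 = 3, so 3 days after Monday is Thursday.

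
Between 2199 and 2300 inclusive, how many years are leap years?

24

Years divisible by 4: 2200, 2204, …, 2300 — 26 in all.
Of these, 2200, 2300 are divisible by 100 but not 400, so not leap.
Leap years: 26 − 2 = 24.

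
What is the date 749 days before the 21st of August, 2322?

the 2nd of August, 2320

Count 749 days before August 21, 2322:
August 2320: 31 − 2 = 29 days remain.
Then 23 full months totalling 699 days.
August 1–21, 2322: 21 days.
Total: 29 + 699 + 21 = 749 days.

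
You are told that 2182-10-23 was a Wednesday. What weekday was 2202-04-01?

Thursday

Day-of-year of October 23, 2182: 296.
Day-of-year of April 1, 2202: 91.
2182 has 365 days, so 365 − 296 = 69 days remain in 2182.
Full years 2183–2201: 15 common + 4 leap = 15×365 + 4×366 = 6939 days.
Total: 69 + 6939 + 91 = 7099 days.
7099 mod 7 = 1, so 1 day after Wednesday is Thursday.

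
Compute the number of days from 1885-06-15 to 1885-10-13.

120

June 1885: 30 − 15 = 15 days remain.
Then July (31), August (31), September (30): 31 + 31 + 30 = 92 days.
October 1–13, 1885: 13 days.
Total: 15 + 92 + 13 = 120 days.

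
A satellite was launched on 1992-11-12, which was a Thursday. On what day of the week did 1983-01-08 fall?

Saturday

Count forward from the earlier date (January 8, 1983) to the later (November 12, 1992):
Day-of-year of January 8, 1983: 8.
Day-of-year of November 12, 1992: 317.
1983 has 365 days, so 365 − 8 = 357 days remain in 1983.
Full years 1984–1991: 6 common + 2 leap = 6×365 + 2×366 = 2922 days.
Total: 357 + 2922 + 317 = 3596 days.
3596 mod 7 = 5, so 5 days before Thursday is Saturday.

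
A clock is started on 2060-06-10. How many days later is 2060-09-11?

93

June 2060: 30 − 10 = 20 days remain.
Then July (31), August (31): 31 + 31 = 62 days.
September 1–11, 2060: 11 days.
Total: 20 + 62 + 11 = 93 days.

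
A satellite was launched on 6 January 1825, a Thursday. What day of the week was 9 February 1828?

Saturday

January 6, 1825 → January 6, 1826: 365 days.
January 6, 1826 → January 6, 1827: 365 days.
January 6, 1827 → January 6, 1828: 365 days.
January 1828: 31 − 6 = 25 days remain.
February 1–9, 1828: 9 days (1828 is a leap year).
Residual: 34 days.
Total: 1129 days.
1129 mod 7 = 2, so 2 days after Thursday is Saturday.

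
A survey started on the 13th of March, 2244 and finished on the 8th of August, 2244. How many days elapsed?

March 2244: 31 − 13 = 18 days remain.
Then April (30), May (31), June (30), July (31): 30 + 31 + 30 + 31 = 122 days.
August 1–8, 2244: 8 days.
Total: 18 + 122 + 8 = 148 days.

148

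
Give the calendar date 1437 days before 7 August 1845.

31 August 1841

Count 1437 days before August 7, 1845:
August 31, 1841 → August 31, 1842: 365 days.
August 31, 1842 → August 31, 1843: 365 days.
August 31, 1843 → August 31, 1844: 366 days (1844 is a leap year).
August 1844: 31 − 31 = 0 days remain.
Then 11 full months totalling 334 days.
August 1–7, 1845: 7 days.
Residual: 341 days.
Total: 1437 days.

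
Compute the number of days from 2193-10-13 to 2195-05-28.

October 2193: 31 − 13 = 18 days remain.
Then 18 full months totalling 546 days.
May 1–28, 2195: 28 days.
Total: 18 + 546 + 28 = 592 days.

592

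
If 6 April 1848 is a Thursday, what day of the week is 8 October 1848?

Sunday

April 1848: 30 − 6 = 24 days remain.
Then May (31), June (30), July (31), August (31), September (30): 31 + 30 + 31 + 31 + 30 = 153 days.
October 1–8, 1848: 8 days.
Total: 24 + 153 + 8 = 185 days.
185 mod 7 = 3, so 3 days after Thursday is Sunday.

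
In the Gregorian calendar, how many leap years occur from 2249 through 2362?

Years divisible by 4: 2252, 2256, …, 2360 — 28 in all.
Of these, 2300 is divisible by 100 but not 400, so not leap.
Leap years: 28 − 1 = 27.

27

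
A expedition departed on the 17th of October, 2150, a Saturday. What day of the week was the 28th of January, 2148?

Sunday

Count forward from the earlier date (January 28, 2148) to the later (October 17, 2150):
Day-of-year of January 28, 2148: 28.
Day-of-year of October 17, 2150: 290.
2148 has 366 days, so 366 − 28 = 338 days remain in 2148.
Full years: 2149: 365. Sum = 365.
Total: 338 + 365 + 290 = 993 days.
993 mod 7 = 6, so 6 days before Saturday is Sunday.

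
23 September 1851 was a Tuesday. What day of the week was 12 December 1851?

September 1851: 30 − 23 = 7 days remain.
Then October (31), November (30): 31 + 30 = 61 days.
December 1–12, 1851: 12 days.
Total: 7 + 61 + 12 = 80 days.
80 mod 7 = 3, so 3 days after Tuesday is Friday.

Friday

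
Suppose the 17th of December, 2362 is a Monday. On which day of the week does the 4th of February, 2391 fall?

From December 17, 2362 to December 17, 2390: 28 years, of which 7 contain a Feb 29 — 21×365 + 7×366 = 10227 days.
December 2390: 31 − 17 = 14 days remain.
Then January (31): 31 days.
February 1–4, 2391: 4 days (2391 is not a leap year).
Residual: 49 days.
Total: 10276 days.
10276 is a multiple of 7, so the 4th of February, 2391 falls on the same weekday: Monday.

Monday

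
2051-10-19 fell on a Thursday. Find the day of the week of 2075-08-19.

Day-of-year of October 19, 2051: 292.
Day-of-year of August 19, 2075: 231.
2051 has 365 days, so 365 − 292 = 73 days remain in 2051.
Full years 2052–2074: 17 common + 6 leap = 17×365 + 6×366 = 8401 days.
Total: 73 + 8401 + 231 = 8705 days.
8705 mod 7 = 4, so 4 days after Thursday is Monday.

Monday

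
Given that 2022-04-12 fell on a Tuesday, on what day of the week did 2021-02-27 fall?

Saturday

Count forward from the earlier date (February 27, 2021) to the later (April 12, 2022):
February 27, 2021 → February 27, 2022: 365 days.
February 2022: 28 − 27 = 1 day remains (2022 is not a leap year, so February has 28 days).
Then March (31): 31 days.
April 1–12, 2022: 12 days.
Residual: 44 days.
Total: 409 days.
409 mod 7 = 3, so 3 days before Tuesday is Saturday.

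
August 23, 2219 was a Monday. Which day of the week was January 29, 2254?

From August 23, 2219 to August 23, 2253: 34 years, of which 9 contain a Feb 29 — 25×365 + 9×366 = 12419 days.
August 2253: 31 − 23 = 8 days remain.
Then September (30), October (31), November (30), December (31): 30 + 31 + 30 + 31 = 122 days.
January 1–29, 2254: 29 days.
Residual: 159 days.
Total: 12578 days.
12578 mod 7 = 6, so 6 days after Monday is Sunday.

Sunday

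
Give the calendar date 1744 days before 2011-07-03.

2006-09-23

Count 1744 days before July 3, 2011:
Day-of-year of September 23, 2006: 266.
Day-of-year of July 3, 2011: 184.
2006 has 365 days, so 365 − 266 = 99 days remain in 2006.
Full years: 2007: 365; 2008: 366; 2009: 365; 2010: 365. Sum = 1461.
Total: 99 + 1461 + 184 = 1744 days.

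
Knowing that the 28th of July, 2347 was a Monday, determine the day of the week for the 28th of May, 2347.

Wednesday

Count forward from the earlier date (May 28, 2347) to the later (July 28, 2347):
May 2347: 31 − 28 = 3 days remain.
Then June (30): 30 days.
July 1–28, 2347: 28 days.
Total: 3 + 30 + 28 = 61 days.
61 mod 7 = 5, so 5 days before Monday is Wednesday.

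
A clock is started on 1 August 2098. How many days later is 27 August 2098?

Within August 2098: 27 − 1 = 26 days.

26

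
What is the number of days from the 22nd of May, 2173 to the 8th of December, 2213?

Day-of-year of May 22, 2173: 142.
Day-of-year of December 8, 2213: 342.
2173 has 365 days, so 365 − 142 = 223 days remain in 2173.
Full years 2174–2212: 30 common + 9 leap = 30×365 + 9×366 = 14244 days.
Total: 223 + 14244 + 342 = 14809 days.

14809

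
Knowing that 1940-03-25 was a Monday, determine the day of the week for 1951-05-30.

From March 25, 1940 to March 25, 1951: 11 years, of which 2 contain a Feb 29 — 9×365 + 2×366 = 4017 days.
March 1951: 31 − 25 = 6 days remain.
Then April (30): 30 days.
May 1–30, 1951: 30 days.
Residual: 66 days.
Total: 4083 days.
4083 mod 7 = 2, so 2 days after Monday is Wednesday.

Wednesday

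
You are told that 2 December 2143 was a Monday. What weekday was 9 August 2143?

Friday

Count forward from the earlier date (August 9, 2143) to the later (December 2, 2143):
August 2143: 31 − 9 = 22 days remain.
Then September (30), October (31), November (30): 30 + 31 + 30 = 91 days.
December 1–2, 2143: 2 days.
Total: 22 + 91 + 2 = 115 days.
115 mod 7 = 3, so 3 days before Monday is Friday.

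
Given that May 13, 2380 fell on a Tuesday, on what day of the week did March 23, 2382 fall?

Tuesday

May 2380: 31 − 13 = 18 days remain.
Then 21 full months totalling 638 days.
March 1–23, 2382: 23 days.
Total: 18 + 638 + 23 = 679 days.
679 is a multiple of 7, so March 23, 2382 falls on the same weekday: Tuesday.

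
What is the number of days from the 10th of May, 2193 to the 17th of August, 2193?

May 2193: 31 − 10 = 21 days remain.
Then June (30), July (31): 30 + 31 = 61 days.
August 1–17, 2193: 17 days.
Total: 21 + 61 + 17 = 99 days.

99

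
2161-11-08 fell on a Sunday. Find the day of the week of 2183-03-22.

Day-of-year of November 8, 2161: 312.
Day-of-year of March 22, 2183: 81.
2161 has 365 days, so 365 − 312 = 53 days remain in 2161.
Full years 2162–2182: 16 common + 5 leap = 16×365 + 5×366 = 7670 days.
Total: 53 + 7670 + 81 = 7804 days.
7804 mod 7 = 6, so 6 days after Sunday is Saturday.

Saturday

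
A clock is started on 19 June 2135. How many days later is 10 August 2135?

June 2135: 30 − 19 = 11 days remain.
Then July (31): 31 days.
August 1–10, 2135: 10 days.
Total: 11 + 31 + 10 = 52 days.

52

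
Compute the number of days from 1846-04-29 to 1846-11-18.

April 1846: 30 − 29 = 1 day remains.
Then May (31), June (30), July (31), August (31), September (30), October (31): 31 + 30 + 31 + 31 + 30 + 31 = 184 days.
November 1–18, 1846: 18 days.
Total: 1 + 184 + 18 = 203 days.

203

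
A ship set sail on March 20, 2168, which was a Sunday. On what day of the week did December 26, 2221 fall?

Wednesday

Day-of-year of March 20, 2168: 80.
Day-of-year of December 26, 2221: 360.
2168 has 366 days, so 366 − 80 = 286 days remain in 2168.
Full years 2169–2220: 40 common + 12 leap = 40×365 + 12×366 = 18992 days.
Total: 286 + 18992 + 360 = 19638 days.
19638 mod 7 = 3, so 3 days after Sunday is Wednesday.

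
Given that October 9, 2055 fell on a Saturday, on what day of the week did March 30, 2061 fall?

Wednesday

Day-of-year of October 9, 2055: 282.
Day-of-year of March 30, 2061: 89.
2055 has 365 days, so 365 − 282 = 83 days remain in 2055.
Full years: 2056: 366; 2057: 365; 2058: 365; 2059: 365; 2060: 366. Sum = 1827.
Total: 83 + 1827 + 89 = 1999 days.
1999 mod 7 = 4, so 4 days after Saturday is Wednesday.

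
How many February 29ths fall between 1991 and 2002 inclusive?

Years divisible by 4 in [1991, 2002]: 1992, 1996, 2000.
2000 is divisible by 400, so still leap.
No century exceptions apply. Count: 3.

3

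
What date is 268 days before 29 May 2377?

3 September 2376

Count 268 days before May 29, 2377:
Day-of-year of September 3, 2376: 247.
Day-of-year of May 29, 2377: 149.
2376 has 366 days, so 366 − 247 = 119 days remain in 2376.
Total: 119 + 149 = 268 days.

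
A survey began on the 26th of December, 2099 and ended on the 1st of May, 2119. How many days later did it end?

From December 26, 2099 to December 26, 2118: 19 years, of which 4 contain a Feb 29 — 15×365 + 4×366 = 6939 days.
(2100 is not a leap year (divisible by 100 but not 400).)
December 2118: 31 − 26 = 5 days remain.
Then January (31), February 2119 (28), March (31), April (30): 31 + 28 + 31 + 30 = 120 days.
May 1, 2119: 1 day.
Residual: 126 days.
Total: 7065 days.

7065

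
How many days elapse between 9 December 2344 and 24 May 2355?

3818

From December 9, 2344 to December 9, 2354: 10 years, of which 2 contain a Feb 29 — 8×365 + 2×366 = 3652 days.
December 2354: 31 − 9 = 22 days remain.
Then January (31), February 2355 (28), March (31), April (30): 31 + 28 + 31 + 30 = 120 days.
May 1–24, 2355: 24 days.
Residual: 166 days.
Total: 3818 days.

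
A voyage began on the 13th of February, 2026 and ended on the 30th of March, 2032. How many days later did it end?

2237

February 13, 2026 → February 13, 2027: 365 days.
February 13, 2027 → February 13, 2028: 365 days.
February 13, 2028 → February 13, 2029: 366 days (2028 is a leap year).
February 13, 2029 → February 13, 2030: 365 days.
February 13, 2030 → February 13, 2031: 365 days.
February 13, 2031 → February 13, 2032: 365 days.
February 2032: 29 − 13 = 16 days remain (2032 is a leap year, so February has 29 days).
March 1–30, 2032: 30 days.
Residual: 46 days.
Total: 2237 days.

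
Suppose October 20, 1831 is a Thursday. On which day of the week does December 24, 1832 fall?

Monday

Day-of-year of October 20, 1831: 293.
Day-of-year of December 24, 1832: 359.
1831 has 365 days, so 365 − 293 = 72 days remain in 1831.
Total: 72 + 359 = 431 days.
431 mod 7 = 4, so 4 days after Thursday is Monday.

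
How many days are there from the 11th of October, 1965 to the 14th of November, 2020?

20123

Day-of-year of October 11, 1965: 284.
Day-of-year of November 14, 2020: 319.
1965 has 365 days, so 365 − 284 = 81 days remain in 1965.
Full years 1966–2019: 41 common + 13 leap = 41×365 + 13×366 = 19723 days.
Total: 81 + 19723 + 319 = 20123 days.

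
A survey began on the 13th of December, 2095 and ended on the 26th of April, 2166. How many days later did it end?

25701

Day-of-year of December 13, 2095: 347.
Day-of-year of April 26, 2166: 116.
2095 has 365 days, so 365 − 347 = 18 days remain in 2095.
Full years 2096–2165: 53 common + 17 leap = 53×365 + 17×366 = 25567 days.
Total: 18 + 25567 + 116 = 25701 days.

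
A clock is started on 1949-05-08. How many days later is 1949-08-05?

May 1949: 31 − 8 = 23 days remain.
Then June (30), July (31): 30 + 31 = 61 days.
August 1–5, 1949: 5 days.
Total: 23 + 61 + 5 = 89 days.

89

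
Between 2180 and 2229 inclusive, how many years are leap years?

Years divisible by 4: 2180, 2184, …, 2228 — 13 in all.
Of these, 2200 is divisible by 100 but not 400, so not leap.
Leap years: 13 − 1 = 12.

12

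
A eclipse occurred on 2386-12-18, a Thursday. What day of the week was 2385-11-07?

Thursday

Count forward from the earlier date (November 7, 2385) to the later (December 18, 2386):
November 2385: 30 − 7 = 23 days remain.
Then 12 full months totalling 365 days.
December 1–18, 2386: 18 days.
Total: 23 + 365 + 18 = 406 days.
406 is a multiple of 7, so 2385-11-07 falls on the same weekday: Thursday.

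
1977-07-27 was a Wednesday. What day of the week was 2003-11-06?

Thursday

From July 27, 1977 to July 27, 2003: 26 years, of which 6 contain a Feb 29 — 20×365 + 6×366 = 9496 days.
(2000 is a leap year (divisible by 400).)
July 2003: 31 − 27 = 4 days remain.
Then August (31), September (30), October (31): 31 + 30 + 31 = 92 days.
November 1–6, 2003: 6 days.
Residual: 102 days.
Total: 9598 days.
9598 mod 7 = 1, so 1 day after Wednesday is Thursday.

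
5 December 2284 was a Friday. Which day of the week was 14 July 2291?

Tuesday

December 5, 2284 → December 5, 2285: 365 days.
December 5, 2285 → December 5, 2286: 365 days.
December 5, 2286 → December 5, 2287: 365 days.
December 5, 2287 → December 5, 2288: 366 days (2288 is a leap year).
December 5, 2288 → December 5, 2289: 365 days.
December 5, 2289 → December 5, 2290: 365 days.
December 2290: 31 − 5 = 26 days remain.
Then January (31), February 2291 (28), March (31), April (30), May (31), June (30): 31 + 28 + 31 + 30 + 31 + 30 = 181 days.
July 1–14, 2291: 14 days.
Residual: 221 days.
Total: 2412 days.
2412 mod 7 = 4, so 4 days after Friday is Tuesday.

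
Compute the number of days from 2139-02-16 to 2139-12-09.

February 2139: 28 − 16 = 12 days remain (2139 is not a leap year, so February has 28 days).
Then 9 full months totalling 275 days.
December 1–9, 2139: 9 days.
Total: 12 + 275 + 9 = 296 days.

296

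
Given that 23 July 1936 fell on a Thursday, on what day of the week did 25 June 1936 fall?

Count forward from the earlier date (June 25, 1936) to the later (July 23, 1936):
June 1936: 30 − 25 = 5 days remain.
July 1–23, 1936: 23 days.
Total: 5 + 23 = 28 days.
28 is a multiple of 7, so 25 June 1936 falls on the same weekday: Thursday.

Thursday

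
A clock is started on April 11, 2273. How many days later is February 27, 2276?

1052

April 11, 2273 → April 11, 2274: 365 days.
April 11, 2274 → April 11, 2275: 365 days.
April 2275: 30 − 11 = 19 days remain.
Then 9 full months totalling 276 days.
February 1–27, 2276: 27 days (2276 is a leap year).
Residual: 322 days.
Total: 1052 days.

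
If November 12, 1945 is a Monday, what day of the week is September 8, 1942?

Tuesday

Count forward from the earlier date (September 8, 1942) to the later (November 12, 1945):
Day-of-year of September 8, 1942: 251.
Day-of-year of November 12, 1945: 316.
1942 has 365 days, so 365 − 251 = 114 days remain in 1942.
Full years: 1943: 365; 1944: 366. Sum = 731.
Total: 114 + 731 + 316 = 1161 days.
1161 mod 7 = 6, so 6 days before Monday is Tuesday.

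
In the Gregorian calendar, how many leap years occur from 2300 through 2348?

12

Years divisible by 4: 2300, 2304, …, 2348 — 13 in all.
Of these, 2300 is divisible by 100 but not 400, so not leap.
Leap years: 13 − 1 = 12.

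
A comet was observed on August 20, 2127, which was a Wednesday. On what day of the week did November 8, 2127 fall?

August 2127: 31 − 20 = 11 days remain.
Then September (30), October (31): 30 + 31 = 61 days.
November 1–8, 2127: 8 days.
Total: 11 + 61 + 8 = 80 days.
80 mod 7 = 3, so 3 days after Wednesday is Saturday.

Saturday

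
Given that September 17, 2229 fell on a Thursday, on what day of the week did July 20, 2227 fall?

Friday

Count forward from the earlier date (July 20, 2227) to the later (September 17, 2229):
July 2227: 31 − 20 = 11 days remain.
Then 25 full months totalling 762 days.
September 1–17, 2229: 17 days.
Total: 11 + 762 + 17 = 790 days.
790 mod 7 = 6, so 6 days before Thursday is Friday.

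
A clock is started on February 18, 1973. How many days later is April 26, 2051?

28556

From February 18, 1973 to February 18, 2051: 78 years, of which 19 contain a Feb 29 — 59×365 + 19×366 = 28489 days.
(2000 is a leap year (divisible by 400).)
February 2051: 28 − 18 = 10 days remain (2051 is not a leap year, so February has 28 days).
Then March (31): 31 days.
April 1–26, 2051: 26 days.
Residual: 67 days.
Total: 28556 days.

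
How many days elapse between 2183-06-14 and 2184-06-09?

Day-of-year of June 14, 2183: 165.
Day-of-year of June 9, 2184: 161.
2183 has 365 days, so 365 − 165 = 200 days remain in 2183.
Total: 200 + 161 = 361 days.

361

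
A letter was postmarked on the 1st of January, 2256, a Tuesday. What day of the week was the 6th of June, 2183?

Friday

Count forward from the earlier date (June 6, 2183) to the later (January 1, 2256):
From June 6, 2183 to June 6, 2255: 72 years, of which 17 contain a Feb 29 — 55×365 + 17×366 = 26297 days.
(2200 is not a leap year (divisible by 100 but not 400).)
June 2255: 30 − 6 = 24 days remain.
Then July (31), August (31), September (30), October (31), November (30), December (31): 31 + 31 + 30 + 31 + 30 + 31 = 184 days.
January 1, 2256: 1 day.
Residual: 209 days.
Total: 26506 days.
26506 mod 7 = 4, so 4 days before Tuesday is Friday.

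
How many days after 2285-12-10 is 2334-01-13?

Day-of-year of December 10, 2285: 344.
Day-of-year of January 13, 2334: 13.
2285 has 365 days, so 365 − 344 = 21 days remain in 2285.
Full years 2286–2333: 37 common + 11 leap = 37×365 + 11×366 = 17531 days.
Total: 21 + 17531 + 13 = 17565 days.

17565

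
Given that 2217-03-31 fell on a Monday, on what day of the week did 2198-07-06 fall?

Friday

Count forward from the earlier date (July 6, 2198) to the later (March 31, 2217):
Day-of-year of July 6, 2198: 187.
Day-of-year of March 31, 2217: 90.
2198 has 365 days, so 365 − 187 = 178 days remain in 2198.
Full years 2199–2216: 14 common + 4 leap = 14×365 + 4×366 = 6574 days.
Total: 178 + 6574 + 90 = 6842 days.
6842 mod 7 = 3, so 3 days before Monday is Friday.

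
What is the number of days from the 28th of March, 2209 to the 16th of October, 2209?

202

March 2209: 31 − 28 = 3 days remain.
Then April (30), May (31), June (30), July (31), August (31), September (30): 30 + 31 + 30 + 31 + 31 + 30 = 183 days.
October 1–16, 2209: 16 days.
Total: 3 + 183 + 16 = 202 days.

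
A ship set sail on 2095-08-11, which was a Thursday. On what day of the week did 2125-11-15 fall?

Thursday

Day-of-year of August 11, 2095: 223.
Day-of-year of November 15, 2125: 319.
2095 has 365 days, so 365 − 223 = 142 days remain in 2095.
Full years 2096–2124: 22 common + 7 leap = 22×365 + 7×366 = 10592 days.
Total: 142 + 10592 + 319 = 11053 days.
11053 is a multiple of 7, so 2125-11-15 falls on the same weekday: Thursday.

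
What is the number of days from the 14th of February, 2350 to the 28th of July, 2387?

From February 14, 2350 to February 14, 2387: 37 years, of which 9 contain a Feb 29 — 28×365 + 9×366 = 13514 days.
February 2387: 28 − 14 = 14 days remain (2387 is not a leap year, so February has 28 days).
Then March (31), April (30), May (31), June (30): 31 + 30 + 31 + 30 = 122 days.
July 1–28, 2387: 28 days.
Residual: 164 days.
Total: 13678 days.

13678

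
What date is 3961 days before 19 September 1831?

14 November 1820

Count 3961 days before September 19, 1831:
From November 14, 1820 to November 14, 1830: 10 years, of which 2 contain a Feb 29 — 8×365 + 2×366 = 3652 days.
November 1830: 30 − 14 = 16 days remain.
Then 9 full months totalling 274 days.
September 1–19, 1831: 19 days.
Residual: 309 days.
Total: 3961 days.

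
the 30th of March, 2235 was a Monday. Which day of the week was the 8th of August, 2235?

Saturday

March 2235: 31 − 30 = 1 day remains.
Then April (30), May (31), June (30), July (31): 30 + 31 + 30 + 31 = 122 days.
August 1–8, 2235: 8 days.
Total: 1 + 122 + 8 = 131 days.
131 mod 7 = 5, so 5 days after Monday is Saturday.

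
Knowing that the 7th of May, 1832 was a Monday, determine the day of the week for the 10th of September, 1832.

May 1832: 31 − 7 = 24 days remain.
Then June (30), July (31), August (31): 30 + 31 + 31 = 92 days.
September 1–10, 1832: 10 days.
Total: 24 + 92 + 10 = 126 days.
126 is a multiple of 7, so the 10th of September, 1832 falls on the same weekday: Monday.

Monday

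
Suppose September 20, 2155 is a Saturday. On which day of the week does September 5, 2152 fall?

Count forward from the earlier date (September 5, 2152) to the later (September 20, 2155):
Day-of-year of September 5, 2152: 249.
Day-of-year of September 20, 2155: 263.
2152 has 366 days, so 366 − 249 = 117 days remain in 2152.
Full years: 2153: 365; 2154: 365. Sum = 730.
Total: 117 + 730 + 263 = 1110 days.
1110 mod 7 = 4, so 4 days before Saturday is Tuesday.

Tuesday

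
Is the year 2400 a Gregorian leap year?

Yes

2400 is a leap year (divisible by 400).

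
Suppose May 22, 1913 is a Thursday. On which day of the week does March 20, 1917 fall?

Tuesday

Day-of-year of May 22, 1913: 142.
Day-of-year of March 20, 1917: 79.
1913 has 365 days, so 365 − 142 = 223 days remain in 1913.
Full years: 1914: 365; 1915: 365; 1916: 366. Sum = 1096.
Total: 223 + 1096 + 79 = 1398 days.
1398 mod 7 = 5, so 5 days after Thursday is Tuesday.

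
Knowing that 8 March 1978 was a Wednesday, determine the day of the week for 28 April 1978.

March 1978: 31 − 8 = 23 days remain.
April 1–28, 1978: 28 days.
Total: 23 + 28 = 51 days.
51 mod 7 = 2, so 2 days after Wednesday is Friday.

Friday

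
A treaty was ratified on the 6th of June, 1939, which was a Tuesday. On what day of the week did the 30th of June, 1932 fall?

Count forward from the earlier date (June 30, 1932) to the later (June 6, 1939):
Day-of-year of June 30, 1932: 182.
Day-of-year of June 6, 1939: 157.
1932 has 366 days, so 366 − 182 = 184 days remain in 1932.
Full years: 1933: 365; 1934: 365; 1935: 365; 1936: 366; 1937: 365; 1938: 365. Sum = 2191.
Total: 184 + 2191 + 157 = 2532 days.
2532 mod 7 = 5, so 5 days before Tuesday is Thursday.

Thursday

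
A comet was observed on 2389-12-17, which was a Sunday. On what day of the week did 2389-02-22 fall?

Wednesday

Count forward from the earlier date (February 22, 2389) to the later (December 17, 2389):
February 2389: 28 − 22 = 6 days remain (2389 is not a leap year, so February has 28 days).
Then 9 full months totalling 275 days.
December 1–17, 2389: 17 days.
Total: 6 + 275 + 17 = 298 days.
298 mod 7 = 4, so 4 days before Sunday is Wednesday.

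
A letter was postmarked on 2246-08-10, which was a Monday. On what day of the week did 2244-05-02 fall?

Count forward from the earlier date (May 2, 2244) to the later (August 10, 2246):
May 2, 2244 → May 2, 2245: 365 days.
May 2, 2245 → May 2, 2246: 365 days.
May 2246: 31 − 2 = 29 days remain.
Then June (30), July (31): 30 + 31 = 61 days.
August 1–10, 2246: 10 days.
Residual: 100 days.
Total: 830 days.
830 mod 7 = 4, so 4 days before Monday is Thursday.

Thursday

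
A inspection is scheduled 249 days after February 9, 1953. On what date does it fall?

October 16, 1953

Count 249 days after February 9, 1953:
February 1953: 28 − 9 = 19 days remain (1953 is not a leap year, so February has 28 days).
Then March (31), April (30), May (31), June (30), July (31), August (31), September (30): 31 + 30 + 31 + 30 + 31 + 31 + 30 = 214 days.
October 1–16, 1953: 16 days.
Total: 19 + 214 + 16 = 249 days.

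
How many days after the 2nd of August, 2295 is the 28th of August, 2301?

Day-of-year of August 2, 2295: 214.
Day-of-year of August 28, 2301: 240.
2295 has 365 days, so 365 − 214 = 151 days remain in 2295.
Full years: 2296: 366; 2297: 365; 2298: 365; 2299: 365; 2300: 365. Sum = 1826.
Total: 151 + 1826 + 240 = 2217 days.

2217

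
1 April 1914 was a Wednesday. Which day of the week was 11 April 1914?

Within April 1914: 11 − 1 = 10 days.
10 mod 7 = 3, so 3 days after Wednesday is Saturday.

Saturday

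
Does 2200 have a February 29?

2200 is not a leap year (divisible by 100 but not 400).

No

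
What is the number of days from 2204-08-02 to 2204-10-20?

August 2204: 31 − 2 = 29 days remain.
Then September (30): 30 days.
October 1–20, 2204: 20 days.
Total: 29 + 30 + 20 = 79 days.

79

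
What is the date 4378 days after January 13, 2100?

January 9, 2112

Count 4378 days after January 13, 2100:
From January 13, 2100 to January 13, 2111: 11 years, of which 2 contain a Feb 29 — 9×365 + 2×366 = 4017 days.
(2100 is not a leap year (divisible by 100 but not 400).)
January 2111: 31 − 13 = 18 days remain.
Then 11 full months totalling 334 days.
January 1–9, 2112: 9 days.
Residual: 361 days.
Total: 4378 days.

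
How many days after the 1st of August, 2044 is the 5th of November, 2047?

August 1, 2044 → August 1, 2045: 365 days.
August 1, 2045 → August 1, 2046: 365 days.
August 1, 2046 → August 1, 2047: 365 days.
August 2047: 31 − 1 = 30 days remain.
Then September (30), October (31): 30 + 31 = 61 days.
November 1–5, 2047: 5 days.
Residual: 96 days.
Total: 1191 days.

1191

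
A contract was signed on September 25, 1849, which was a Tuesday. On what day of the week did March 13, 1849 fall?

Tuesday

Count forward from the earlier date (March 13, 1849) to the later (September 25, 1849):
March 1849: 31 − 13 = 18 days remain.
Then April (30), May (31), June (30), July (31), August (31): 30 + 31 + 30 + 31 + 31 = 153 days.
September 1–25, 1849: 25 days.
Total: 18 + 153 + 25 = 196 days.
196 is a multiple of 7, so March 13, 1849 falls on the same weekday: Tuesday.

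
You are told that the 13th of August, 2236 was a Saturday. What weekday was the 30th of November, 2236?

Wednesday

August 2236: 31 − 13 = 18 days remain.
Then September (30), October (31): 30 + 31 = 61 days.
November 1–30, 2236: 30 days.
Total: 18 + 61 + 30 = 109 days.
109 mod 7 = 4, so 4 days after Saturday is Wednesday.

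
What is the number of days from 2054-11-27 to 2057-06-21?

Day-of-year of November 27, 2054: 331.
Day-of-year of June 21, 2057: 172.
2054 has 365 days, so 365 − 331 = 34 days remain in 2054.
Full years: 2055: 365; 2056: 366. Sum = 731.
Total: 34 + 731 + 172 = 937 days.

937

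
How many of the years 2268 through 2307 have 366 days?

9

Years divisible by 4 in [2268, 2307]: 2268, 2272, 2276, 2280, 2284, 2288, 2292, 2296, 2300, 2304.
Of these, 2300 is divisible by 100 but not 400, so not leap.
Leap years: 10 − 1 = 9.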